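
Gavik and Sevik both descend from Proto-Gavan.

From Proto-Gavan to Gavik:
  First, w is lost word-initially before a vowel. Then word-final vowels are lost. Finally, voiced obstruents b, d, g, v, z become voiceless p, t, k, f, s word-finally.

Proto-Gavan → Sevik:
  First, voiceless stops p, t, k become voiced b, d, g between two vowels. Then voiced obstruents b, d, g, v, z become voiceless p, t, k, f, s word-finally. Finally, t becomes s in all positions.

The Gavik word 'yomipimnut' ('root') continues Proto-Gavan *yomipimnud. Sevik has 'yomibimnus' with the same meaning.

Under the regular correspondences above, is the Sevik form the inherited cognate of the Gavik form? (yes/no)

yes

Derive the expected Sevik reflex of *yomipimnud:
Sevik: *yomipimnud > yomibimnud > yomibimnut > yomibimnus  (by intervocalic voicing, final devoicing, unconditioned shift)
Sevik 'yomibimnus' matches the regular reflex exactly, so the pair is cognate.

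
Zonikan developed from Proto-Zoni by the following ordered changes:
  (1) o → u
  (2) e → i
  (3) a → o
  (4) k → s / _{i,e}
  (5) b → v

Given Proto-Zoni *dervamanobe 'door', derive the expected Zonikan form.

dirvomonuvi

Zonikan: start from *dervamanobe.
  rule 1 (vowel merger): dervamanobe → dervamanube
  rule 2 (vowel merger): dervamanube → dirvamanubi
  rule 3 (vowel merger): dirvamanubi → dirvomonubi
  rule 4: no change — dirvomonubi
  rule 5 (unconditioned shift): dirvomonubi → dirvomonuvi
  ⇒ Zonikan dirvomonuvi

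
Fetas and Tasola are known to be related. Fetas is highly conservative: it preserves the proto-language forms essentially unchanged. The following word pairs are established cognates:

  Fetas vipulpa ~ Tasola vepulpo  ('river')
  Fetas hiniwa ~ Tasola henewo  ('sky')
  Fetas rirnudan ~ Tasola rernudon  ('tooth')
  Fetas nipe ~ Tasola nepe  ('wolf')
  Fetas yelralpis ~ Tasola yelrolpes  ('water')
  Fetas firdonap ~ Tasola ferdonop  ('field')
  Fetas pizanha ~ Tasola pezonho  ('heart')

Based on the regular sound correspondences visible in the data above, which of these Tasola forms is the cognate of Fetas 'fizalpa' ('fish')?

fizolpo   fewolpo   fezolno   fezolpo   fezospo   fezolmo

hiniwa ~ henewo, yelralpis ~ yelrolpes — Fetas i corresponds to Tasola e after a consonant, before a consonant other than r, m, n, p, b, f, v.
yelralpis ~ yelrolpes — Fetas a corresponds to Tasola o after a consonant, before a consonant other than r, m, n, p, b, f, v.
vipulpa ~ vepulpo, hiniwa ~ henewo — Fetas a corresponds to Tasola o word-finally.
Applying these to Fetas 'fizalpa':
  fizalpa → fezalpa   (i→e after a consonant, before a consonant other than r, m, n, p, b, f, v)
  fezalpa → fezolpa   (a→o after a consonant, before a consonant other than r, m, n, p, b, f, v)
  fezolpa → fezolpo   (a→o word-finally)
So the Tasola cognate is 'fezolpo'.

fezolpo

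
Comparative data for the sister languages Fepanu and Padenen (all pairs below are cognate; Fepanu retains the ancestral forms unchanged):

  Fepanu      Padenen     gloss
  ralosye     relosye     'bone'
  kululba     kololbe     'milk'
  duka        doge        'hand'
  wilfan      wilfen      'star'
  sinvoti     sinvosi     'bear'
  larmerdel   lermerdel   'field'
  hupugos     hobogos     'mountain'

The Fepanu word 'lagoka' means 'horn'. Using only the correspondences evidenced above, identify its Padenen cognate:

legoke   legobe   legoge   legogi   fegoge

legoge

ralosye ~ relosye — Fepanu a corresponds to Padenen e after a consonant, before a consonant other than r, m, n, p, b, f, v.
duka ~ doge — Fepanu k corresponds to Padenen g between vowels (before a back vowel).
kululba ~ kololbe, duka ~ doge — Fepanu a corresponds to Padenen e word-finally.
Applying these to Fepanu 'lagoka':
  lagoka → legoka   (a→e after a consonant, before a consonant other than r, m, n, p, b, f, v)
  legoka → legoga   (k→g between vowels (before a back vowel))
  legoga → legoge   (a→e word-finally)
So the Padenen cognate is 'legoge'.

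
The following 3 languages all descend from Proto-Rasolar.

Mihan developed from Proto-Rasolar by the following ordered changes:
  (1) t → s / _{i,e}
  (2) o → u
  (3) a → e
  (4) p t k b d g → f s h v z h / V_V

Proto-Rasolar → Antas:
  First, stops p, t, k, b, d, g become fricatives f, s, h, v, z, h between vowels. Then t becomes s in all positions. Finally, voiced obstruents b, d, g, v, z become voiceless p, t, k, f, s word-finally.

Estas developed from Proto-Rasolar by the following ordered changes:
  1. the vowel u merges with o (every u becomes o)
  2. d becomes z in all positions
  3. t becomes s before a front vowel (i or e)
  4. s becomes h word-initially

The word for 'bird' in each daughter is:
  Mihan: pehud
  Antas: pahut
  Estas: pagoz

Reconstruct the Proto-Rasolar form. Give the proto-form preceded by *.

Position 2: Mihan has e, Antas has a, Estas has a. Antas preserves a here (none of its changes turn any other segment into a), so the proto-segment is *a.
Position 5: Mihan has d, Antas has t, Estas has z. Mihan preserves d here (none of its changes turn any other segment into d), so the proto-segment is *d.
Position 3: Mihan has h, Antas has h, Estas has g. Estas preserves g here (none of its changes turn any other segment into g), so the proto-segment is *g.
Verify the candidate proto-form against each daughter:
Mihan: *pagud > pegud > pehud  (by vowel merger, intervocalic lenition)
Antas: *pagud > pahud > pahut  (by intervocalic lenition, final devoicing)
Estas: *pagud
  pagud → pagod   [vowel merger]
  pagod → pagoz   [unconditioned shift]
  pagoz (rule 3 does not apply)
  pagoz (rule 4 does not apply)
  giving Estas pagoz.
*pagud is the unique common source.

*pagud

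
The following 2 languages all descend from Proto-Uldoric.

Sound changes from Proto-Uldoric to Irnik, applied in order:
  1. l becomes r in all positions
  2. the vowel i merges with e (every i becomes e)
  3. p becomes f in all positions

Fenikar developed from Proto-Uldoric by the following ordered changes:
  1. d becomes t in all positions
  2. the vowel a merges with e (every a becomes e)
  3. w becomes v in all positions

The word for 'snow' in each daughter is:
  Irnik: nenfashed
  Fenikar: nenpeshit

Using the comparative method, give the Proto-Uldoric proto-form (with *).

*nenpashid

Position 5: Irnik has a, Fenikar has e. Irnik preserves a here (none of its changes turn any other segment into a), so the proto-segment is *a.
Position 8: Irnik has e, Fenikar has i. Fenikar preserves i here (none of its changes turn any other segment into i), so the proto-segment is *i.
Position 4: Irnik has f, Fenikar has p. Fenikar preserves p here (none of its changes turn any other segment into p), so the proto-segment is *p.
Verify the candidate proto-form against each daughter:
Irnik: *nenpashid > nenpashed > nenfashed  (by vowel merger, unconditioned shift)
Fenikar: start from *nenpashid.
  rule 1 (unconditioned shift): nenpashid → nenpashit
  rule 2 (vowel merger): nenpashit → nenpeshit
  rule 3: no change — nenpeshit
  ⇒ Fenikar nenpeshit
Only *nenpashid yields all of Irnik nenfashed, Fenikar nenpeshit.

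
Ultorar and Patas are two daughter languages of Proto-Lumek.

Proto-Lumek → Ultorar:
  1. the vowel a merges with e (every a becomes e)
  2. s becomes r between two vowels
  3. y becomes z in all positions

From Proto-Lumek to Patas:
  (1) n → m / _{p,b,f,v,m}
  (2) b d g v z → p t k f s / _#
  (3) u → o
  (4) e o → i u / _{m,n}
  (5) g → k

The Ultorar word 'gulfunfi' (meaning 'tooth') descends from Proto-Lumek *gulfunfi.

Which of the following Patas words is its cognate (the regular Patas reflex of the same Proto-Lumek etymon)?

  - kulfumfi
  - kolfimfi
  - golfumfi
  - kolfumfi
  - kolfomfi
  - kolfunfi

kolfumfi

Patas: *gulfunfi
  gulfunfi → gulfumfi   [nasal place assimilation]
  gulfumfi (rule 2 does not apply)
  gulfumfi → golfomfi   [vowel merger]
  golfomfi → golfumfi   [pre-nasal raising]
  golfumfi → kolfumfi   [unconditioned shift]
  giving Patas kolfumfi.
The other candidates each miss or misapply at least one Patas change.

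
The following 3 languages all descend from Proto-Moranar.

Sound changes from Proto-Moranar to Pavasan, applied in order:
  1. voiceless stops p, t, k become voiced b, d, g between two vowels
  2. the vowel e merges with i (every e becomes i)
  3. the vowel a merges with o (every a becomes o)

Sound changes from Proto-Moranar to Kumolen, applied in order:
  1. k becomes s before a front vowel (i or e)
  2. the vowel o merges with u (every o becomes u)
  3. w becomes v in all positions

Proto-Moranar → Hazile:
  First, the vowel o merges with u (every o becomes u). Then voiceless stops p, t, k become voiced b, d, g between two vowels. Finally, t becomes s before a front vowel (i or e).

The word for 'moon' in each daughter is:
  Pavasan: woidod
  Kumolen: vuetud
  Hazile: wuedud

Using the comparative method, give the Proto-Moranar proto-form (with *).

Position 2: Pavasan has o, Kumolen has u, Hazile has u. Taking the neighbouring segments as reconstructed: Pavasan o could go back to *a or *o; Kumolen u could go back to *o or *u; Hazile u could go back to *o or *u — the one source consistent with every daughter is *o.
Position 3: Pavasan has i, Kumolen has e, Hazile has e. Kumolen preserves e here (none of its changes turn any other segment into e), so the proto-segment is *e.
Position 1: Pavasan has w, Kumolen has v, Hazile has w. Pavasan preserves w here (none of its changes turn any other segment into w), so the proto-segment is *w.
Verify the candidate proto-form against each daughter:
Pavasan: *woetod > woedod > woidod  (by intervocalic voicing, vowel merger)
Kumolen: start from *woetod.
  rule 1: no change — woetod
  rule 2 (vowel merger): woetod → wuetud
  rule 3 (unconditioned shift): wuetud → vuetud
  ⇒ Kumolen vuetud
Hazile: *woetod
  woetod → wuetud   [vowel merger]
  wuetud → wuedud   [intervocalic voicing]
  wuedud (rule 3 does not apply)
  giving Hazile wuedud.
Only *woetod yields all of Pavasan woidod, Kumolen vuetud, Hazile wuedud.

*woetod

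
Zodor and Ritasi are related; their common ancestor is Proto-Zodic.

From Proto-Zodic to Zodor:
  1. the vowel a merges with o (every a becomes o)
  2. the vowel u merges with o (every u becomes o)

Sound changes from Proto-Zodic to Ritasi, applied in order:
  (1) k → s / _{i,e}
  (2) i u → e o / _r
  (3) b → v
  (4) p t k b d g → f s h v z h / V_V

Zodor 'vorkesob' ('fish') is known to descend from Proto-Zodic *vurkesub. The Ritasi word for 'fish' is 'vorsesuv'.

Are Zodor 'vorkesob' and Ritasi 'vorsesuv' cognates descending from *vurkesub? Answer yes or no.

yes

Derive the expected Ritasi reflex of *vurkesub:
Ritasi: start from *vurkesub.
  rule 1 (palatalisation): vurkesub → vursesub
  rule 2 (pre-rhotic lowering): vursesub → vorsesub
  rule 3 (unconditioned shift): vorsesub → vorsesuv
  rule 4: no change — vorsesuv
  ⇒ Ritasi vorsesuv
Ritasi 'vorsesuv' matches the regular reflex exactly, so the pair is cognate.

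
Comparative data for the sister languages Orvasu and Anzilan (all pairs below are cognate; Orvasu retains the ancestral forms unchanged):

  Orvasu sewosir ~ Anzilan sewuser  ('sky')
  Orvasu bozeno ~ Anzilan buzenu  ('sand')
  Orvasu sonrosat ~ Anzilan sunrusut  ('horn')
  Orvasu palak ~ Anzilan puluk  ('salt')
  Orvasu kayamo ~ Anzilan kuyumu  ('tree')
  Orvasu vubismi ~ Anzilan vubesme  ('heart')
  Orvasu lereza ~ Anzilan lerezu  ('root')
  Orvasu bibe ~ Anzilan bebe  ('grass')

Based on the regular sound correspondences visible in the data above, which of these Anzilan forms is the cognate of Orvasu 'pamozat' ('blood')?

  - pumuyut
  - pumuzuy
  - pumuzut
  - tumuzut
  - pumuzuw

kayamo ~ kuyumu — Orvasu a corresponds to Anzilan u after a consonant, before a nasal.
sewosir ~ sewuser, bozeno ~ buzenu — Orvasu o corresponds to Anzilan u after a consonant, before a consonant other than r, m, n, p, b, f, v.
sonrosat ~ sunrusut, palak ~ puluk — Orvasu a corresponds to Anzilan u after a consonant, before a consonant other than r, m, n, p, b, f, v.
Applying these to Orvasu 'pamozat':
  pamozat → pumozat   (a→u after a consonant, before a nasal)
  pumozat → pumuzat   (o→u after a consonant, before a consonant other than r, m, n, p, b, f, v)
  pumuzat → pumuzut   (a→u after a consonant, before a consonant other than r, m, n, p, b, f, v)
So the Anzilan cognate is 'pumuzut'.

pumuzut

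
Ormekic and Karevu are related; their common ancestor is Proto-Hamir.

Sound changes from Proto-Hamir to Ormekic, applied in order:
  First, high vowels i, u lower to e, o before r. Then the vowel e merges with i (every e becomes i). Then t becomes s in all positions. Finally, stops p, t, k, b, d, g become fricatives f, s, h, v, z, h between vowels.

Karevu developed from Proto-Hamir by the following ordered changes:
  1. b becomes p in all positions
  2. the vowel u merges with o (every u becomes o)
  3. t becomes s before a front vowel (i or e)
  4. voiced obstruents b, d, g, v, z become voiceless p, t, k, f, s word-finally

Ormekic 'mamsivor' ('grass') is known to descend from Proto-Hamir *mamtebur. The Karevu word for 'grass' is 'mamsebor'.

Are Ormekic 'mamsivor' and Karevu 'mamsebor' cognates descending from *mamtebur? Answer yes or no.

Derive the expected Karevu reflex of *mamtebur:
Karevu: *mamtebur
  mamtebur → mamtepur   [unconditioned shift]
  mamtepur → mamtepor   [vowel merger]
  mamtepor → mamsepor   [palatalisation]
  mamsepor (rule 4 does not apply)
  giving Karevu mamsepor.
The regular Karevu reflex would be 'mamsepor', but the attested form is 'mamsebor'. The correspondence is irregular, so they are not cognates (the Karevu form has a different source).

no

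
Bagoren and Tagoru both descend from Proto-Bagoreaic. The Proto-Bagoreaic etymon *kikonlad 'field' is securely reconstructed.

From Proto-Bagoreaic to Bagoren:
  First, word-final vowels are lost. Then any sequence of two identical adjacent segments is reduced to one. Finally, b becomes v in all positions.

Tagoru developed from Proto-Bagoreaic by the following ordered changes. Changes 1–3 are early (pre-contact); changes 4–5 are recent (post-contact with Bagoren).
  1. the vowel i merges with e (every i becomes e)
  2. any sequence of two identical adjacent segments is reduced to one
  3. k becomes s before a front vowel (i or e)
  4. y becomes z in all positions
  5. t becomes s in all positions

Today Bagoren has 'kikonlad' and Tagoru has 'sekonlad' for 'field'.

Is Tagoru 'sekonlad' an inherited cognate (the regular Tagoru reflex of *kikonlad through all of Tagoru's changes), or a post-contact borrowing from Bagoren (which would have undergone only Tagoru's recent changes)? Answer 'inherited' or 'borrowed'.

If inherited, *kikonlad would pass through all of Tagoru's changes:
Tagoru: start from *kikonlad.
  rule 1 (vowel merger): kikonlad → kekonlad
  rule 2: no change — kekonlad
  rule 3 (palatalisation): kekonlad → sekonlad
  rule 4: no change — sekonlad
  rule 5: no change — sekonlad
  ⇒ Tagoru sekonlad
If borrowed from Bagoren 'kikonlad' after the early changes, it would undergo only the recent ones:
  rule 4 (unconditioned shift): no change (kikonlad)
  rule 5 (unconditioned shift): no change (kikonlad)
  ⇒ as a loan: kikonlad
Tagoru 'sekonlad' matches the inherited outcome exactly, so it is an inherited cognate, not a loan.

inherited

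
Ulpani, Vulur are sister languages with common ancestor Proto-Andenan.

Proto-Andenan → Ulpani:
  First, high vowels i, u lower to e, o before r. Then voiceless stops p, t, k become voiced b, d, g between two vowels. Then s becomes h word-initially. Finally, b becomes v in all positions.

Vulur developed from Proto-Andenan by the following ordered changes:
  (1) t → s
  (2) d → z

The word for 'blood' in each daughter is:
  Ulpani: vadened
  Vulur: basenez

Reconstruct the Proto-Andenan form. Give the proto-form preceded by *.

Position 7: Ulpani has d, Vulur has z. Taking the neighbouring segments as reconstructed: Ulpani d can only go back to *d; Vulur z could go back to *d or *z — the one source consistent with every daughter is *d.
Position 3: Ulpani has d, Vulur has s. Taking the neighbouring segments as reconstructed: Ulpani d could go back to *t or *d; Vulur s could go back to *t or *s — the one source consistent with every daughter is *t.
Position 1: Ulpani has v, Vulur has b. Vulur preserves b here (none of its changes turn any other segment into b), so the proto-segment is *b.
This points to *batened. Verify forward in each daughter:
Ulpani: *batened > badened > vadened  (by intervocalic voicing, unconditioned shift)
Vulur: start from *batened.
  rule 1 (unconditioned shift): batened → basened
  rule 2 (unconditioned shift): basened → basenez
  ⇒ Vulur basenez
No other proto-form is consistent with every reflex, so the reconstruction is *batened.

*batened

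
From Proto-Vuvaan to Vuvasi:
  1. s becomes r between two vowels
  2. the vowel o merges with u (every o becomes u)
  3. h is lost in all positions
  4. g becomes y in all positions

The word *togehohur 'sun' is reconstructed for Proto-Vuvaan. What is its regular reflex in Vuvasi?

tuyeuur

Vuvasi: start from *togehohur.
  rule 1: no change — togehohur
  rule 2 (vowel merger): togehohur → tugehuhur
  rule 3 (h-loss): tugehuhur → tugeuur
  rule 4 (unconditioned shift): tugeuur → tuyeuur
  ⇒ Vuvasi tuyeuur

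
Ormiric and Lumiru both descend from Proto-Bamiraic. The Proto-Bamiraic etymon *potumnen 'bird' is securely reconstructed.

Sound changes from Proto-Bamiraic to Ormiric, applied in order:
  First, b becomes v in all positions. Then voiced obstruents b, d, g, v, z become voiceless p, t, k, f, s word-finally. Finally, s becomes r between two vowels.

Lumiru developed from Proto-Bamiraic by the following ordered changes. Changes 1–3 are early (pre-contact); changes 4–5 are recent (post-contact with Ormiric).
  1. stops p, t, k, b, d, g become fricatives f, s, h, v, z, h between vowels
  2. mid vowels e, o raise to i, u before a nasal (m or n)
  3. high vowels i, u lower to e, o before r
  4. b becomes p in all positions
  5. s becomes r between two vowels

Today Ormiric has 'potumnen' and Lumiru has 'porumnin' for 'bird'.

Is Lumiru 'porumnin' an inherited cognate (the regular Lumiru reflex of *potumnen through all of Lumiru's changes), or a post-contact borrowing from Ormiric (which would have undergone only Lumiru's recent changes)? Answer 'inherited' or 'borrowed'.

inherited

If inherited, *potumnen would pass through all of Lumiru's changes:
Lumiru: *potumnen > posumnen > posumnin > porumnin  (by intervocalic lenition, pre-nasal raising, rhotacism)
If borrowed from Ormiric 'potumnen' after the early changes, it would undergo only the recent ones:
  rule 4 (unconditioned shift): no change (potumnen)
  rule 5 (rhotacism): no change (potumnen)
  ⇒ as a loan: potumnen
Lumiru 'porumnin' matches the inherited outcome exactly, so it is an inherited cognate, not a loan.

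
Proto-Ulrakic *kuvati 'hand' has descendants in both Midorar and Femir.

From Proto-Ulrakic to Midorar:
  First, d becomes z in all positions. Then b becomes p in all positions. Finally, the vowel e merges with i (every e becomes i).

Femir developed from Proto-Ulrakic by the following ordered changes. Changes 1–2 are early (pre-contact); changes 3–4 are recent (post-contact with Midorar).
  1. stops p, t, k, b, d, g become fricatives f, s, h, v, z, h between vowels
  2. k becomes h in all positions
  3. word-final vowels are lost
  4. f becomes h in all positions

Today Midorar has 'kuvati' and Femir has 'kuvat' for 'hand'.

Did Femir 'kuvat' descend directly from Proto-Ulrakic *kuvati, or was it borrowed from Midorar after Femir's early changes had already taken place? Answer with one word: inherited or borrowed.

If inherited, *kuvati would pass through all of Femir's changes:
Femir: *kuvati > kuvasi > huvasi > huvas  (by intervocalic lenition, unconditioned shift, apocope)
If borrowed from Midorar 'kuvati' after the early changes, it would undergo only the recent ones:
  rule 3 (apocope): kuvati → kuvat
  rule 4 (unconditioned shift): no change (kuvat)
  ⇒ as a loan: kuvat
Femir 'kuvat' matches the loan outcome 'kuvat', not the inherited 'huvas' — it skipped the early Femir changes, so it was borrowed from Midorar.

borrowed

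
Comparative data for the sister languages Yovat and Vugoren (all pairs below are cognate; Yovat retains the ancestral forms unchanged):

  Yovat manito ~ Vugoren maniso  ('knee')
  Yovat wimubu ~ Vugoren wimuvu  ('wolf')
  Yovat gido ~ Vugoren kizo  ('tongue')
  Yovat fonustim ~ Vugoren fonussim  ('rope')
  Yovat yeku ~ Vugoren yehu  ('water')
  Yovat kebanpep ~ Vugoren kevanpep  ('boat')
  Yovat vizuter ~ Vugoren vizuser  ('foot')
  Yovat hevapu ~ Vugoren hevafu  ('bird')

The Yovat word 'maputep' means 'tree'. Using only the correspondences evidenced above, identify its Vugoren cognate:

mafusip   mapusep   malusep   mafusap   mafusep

mafusep

hevapu ~ hevafu — Yovat p corresponds to Vugoren f between vowels (before a back vowel).
vizuter ~ vizuser — Yovat t corresponds to Vugoren s between vowels (before a front vowel).
Applying these to Yovat 'maputep':
  maputep → mafutep   (p→f between vowels (before a back vowel))
  mafutep → mafusep   (t→s between vowels (before a front vowel))
So the Vugoren cognate is 'mafusep'.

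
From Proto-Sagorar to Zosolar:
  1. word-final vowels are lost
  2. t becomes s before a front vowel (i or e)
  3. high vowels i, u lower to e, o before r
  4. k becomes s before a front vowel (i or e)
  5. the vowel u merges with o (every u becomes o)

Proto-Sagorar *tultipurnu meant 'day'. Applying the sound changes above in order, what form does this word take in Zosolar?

tolsiporn

Zosolar: start from *tultipurnu.
  rule 1 (apocope): tultipurnu → tultipurn
  rule 2 (palatalisation): tultipurn → tulsipurn
  rule 3 (pre-rhotic lowering): tulsipurn → tulsiporn
  rule 4: no change — tulsiporn
  rule 5 (vowel merger): tulsiporn → tolsiporn
  ⇒ Zosolar tolsiporn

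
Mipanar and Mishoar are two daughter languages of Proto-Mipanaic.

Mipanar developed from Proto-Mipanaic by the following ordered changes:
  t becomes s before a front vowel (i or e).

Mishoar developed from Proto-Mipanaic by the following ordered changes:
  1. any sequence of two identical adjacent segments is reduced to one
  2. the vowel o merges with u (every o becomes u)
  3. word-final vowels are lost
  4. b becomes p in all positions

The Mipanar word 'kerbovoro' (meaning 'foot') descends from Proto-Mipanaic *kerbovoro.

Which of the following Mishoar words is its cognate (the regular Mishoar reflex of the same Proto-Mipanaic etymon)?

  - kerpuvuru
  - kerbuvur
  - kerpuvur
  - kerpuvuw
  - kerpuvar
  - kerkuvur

Mishoar: *kerbovoro > kerbuvuru > kerbuvur > kerpuvur  (by vowel merger, apocope, unconditioned shift)
Among the options, 'kerpuvur' alone shows every Mishoar change applied in order.

kerpuvur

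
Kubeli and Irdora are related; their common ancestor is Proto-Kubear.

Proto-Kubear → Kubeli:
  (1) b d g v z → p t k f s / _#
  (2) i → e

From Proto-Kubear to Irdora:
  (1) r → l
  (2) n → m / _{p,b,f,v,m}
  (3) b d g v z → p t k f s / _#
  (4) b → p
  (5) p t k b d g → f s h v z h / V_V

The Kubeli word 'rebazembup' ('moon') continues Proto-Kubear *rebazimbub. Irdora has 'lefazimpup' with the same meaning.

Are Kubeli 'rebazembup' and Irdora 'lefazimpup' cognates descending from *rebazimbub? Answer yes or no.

Derive the expected Irdora reflex of *rebazimbub:
Irdora: *rebazimbub > lebazimbub > lebazimbup > lepazimpup > lefazimpup  (by unconditioned shift, final devoicing, unconditioned shift, intervocalic lenition)
Irdora 'lefazimpup' matches the regular reflex exactly, so the pair is cognate.

yes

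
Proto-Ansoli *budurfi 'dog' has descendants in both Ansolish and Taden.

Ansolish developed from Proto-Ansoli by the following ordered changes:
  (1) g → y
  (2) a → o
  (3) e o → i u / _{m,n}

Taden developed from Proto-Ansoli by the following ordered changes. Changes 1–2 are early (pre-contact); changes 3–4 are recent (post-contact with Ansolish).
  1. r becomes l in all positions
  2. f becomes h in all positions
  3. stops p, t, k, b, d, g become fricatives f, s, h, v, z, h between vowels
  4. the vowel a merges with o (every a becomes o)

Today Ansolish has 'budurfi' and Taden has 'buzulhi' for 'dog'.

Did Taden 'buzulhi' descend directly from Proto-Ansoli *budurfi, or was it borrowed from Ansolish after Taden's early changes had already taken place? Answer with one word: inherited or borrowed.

inherited

If inherited, *budurfi would pass through all of Taden's changes:
Taden: *budurfi > budulfi > budulhi > buzulhi  (by unconditioned shift, unconditioned shift, intervocalic lenition)
If borrowed from Ansolish 'budurfi' after the early changes, it would undergo only the recent ones:
  rule 3 (intervocalic lenition): budurfi → buzurfi
  rule 4 (vowel merger): no change (buzurfi)
  ⇒ as a loan: buzurfi
Taden 'buzulhi' matches the inherited outcome exactly, so it is an inherited cognate, not a loan.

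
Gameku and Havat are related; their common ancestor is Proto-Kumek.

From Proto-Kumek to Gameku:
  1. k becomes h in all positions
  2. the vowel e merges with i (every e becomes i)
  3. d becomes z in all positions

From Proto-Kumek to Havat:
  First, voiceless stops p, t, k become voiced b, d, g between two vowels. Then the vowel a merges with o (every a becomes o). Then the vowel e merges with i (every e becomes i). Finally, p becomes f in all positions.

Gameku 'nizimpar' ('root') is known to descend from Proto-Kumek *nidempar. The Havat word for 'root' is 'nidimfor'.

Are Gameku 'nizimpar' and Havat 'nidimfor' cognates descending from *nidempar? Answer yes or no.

Derive the expected Havat reflex of *nidempar:
Havat: *nidempar
  nidempar (rule 1 does not apply)
  nidempar → nidempor   [vowel merger]
  nidempor → nidimpor   [vowel merger]
  nidimpor → nidimfor   [unconditioned shift]
  giving Havat nidimfor.
Havat 'nidimfor' matches the regular reflex exactly, so the pair is cognate.

yes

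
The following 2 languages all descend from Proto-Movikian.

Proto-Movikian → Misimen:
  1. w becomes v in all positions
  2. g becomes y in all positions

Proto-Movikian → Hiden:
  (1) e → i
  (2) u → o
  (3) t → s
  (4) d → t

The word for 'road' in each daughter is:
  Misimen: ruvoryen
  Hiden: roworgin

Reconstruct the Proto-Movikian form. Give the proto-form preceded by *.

Position 3: Misimen has v, Hiden has w. Hiden preserves w here (none of its changes turn any other segment into w), so the proto-segment is *w.
Position 7: Misimen has e, Hiden has i. Misimen preserves e here (none of its changes turn any other segment into e), so the proto-segment is *e.
This points to *ruworgen. Verify forward in each daughter:
Misimen: *ruworgen > ruvorgen > ruvoryen  (by unconditioned shift, unconditioned shift)
Hiden: *ruworgen
  ruworgen → ruworgin   [vowel merger]
  ruworgin → roworgin   [vowel merger]
  roworgin (rule 3 does not apply)
  roworgin (rule 4 does not apply)
  giving Hiden roworgin.
No other proto-form is consistent with every reflex, so the reconstruction is *ruworgen.

*ruworgen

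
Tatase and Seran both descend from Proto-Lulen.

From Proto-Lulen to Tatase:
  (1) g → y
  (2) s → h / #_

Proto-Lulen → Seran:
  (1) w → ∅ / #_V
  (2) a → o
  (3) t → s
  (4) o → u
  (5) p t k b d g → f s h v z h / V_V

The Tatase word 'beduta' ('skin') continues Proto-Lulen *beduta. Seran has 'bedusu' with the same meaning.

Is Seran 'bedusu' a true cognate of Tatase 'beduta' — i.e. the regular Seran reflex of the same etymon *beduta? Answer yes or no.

Derive the expected Seran reflex of *beduta:
Seran: start from *beduta.
  rule 1: no change — beduta
  rule 2 (vowel merger): beduta → beduto
  rule 3 (unconditioned shift): beduto → beduso
  rule 4 (vowel merger): beduso → bedusu
  rule 5 (intervocalic lenition): bedusu → bezusu
  ⇒ Seran bezusu
The regular Seran reflex would be 'bezusu', but the attested form is 'bedusu'. The correspondence is irregular, so they are not cognates (the Seran form has a different source).

no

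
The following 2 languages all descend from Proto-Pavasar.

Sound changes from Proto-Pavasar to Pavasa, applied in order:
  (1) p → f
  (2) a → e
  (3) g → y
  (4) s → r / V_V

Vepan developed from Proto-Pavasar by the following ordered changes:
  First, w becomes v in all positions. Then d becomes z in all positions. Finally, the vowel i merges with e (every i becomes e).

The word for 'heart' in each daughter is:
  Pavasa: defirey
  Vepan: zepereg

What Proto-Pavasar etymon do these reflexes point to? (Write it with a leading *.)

Position 3: Pavasa has f, Vepan has p. Vepan preserves p here (none of its changes turn any other segment into p), so the proto-segment is *p.
Position 1: Pavasa has d, Vepan has z. Pavasa preserves d here (none of its changes turn any other segment into d), so the proto-segment is *d.
Position 7: Pavasa has y, Vepan has g. Vepan preserves g here (none of its changes turn any other segment into g), so the proto-segment is *g.
Continuing position by position gives *depireg; check it forward:
Pavasa: *depireg
  depireg → defireg   [unconditioned shift]
  defireg (rule 2 does not apply)
  defireg → defirey   [unconditioned shift]
  defirey (rule 4 does not apply)
  giving Pavasa defirey.
Vepan: *depireg > zepireg > zepereg  (by unconditioned shift, vowel merger)
No other proto-form is consistent with every reflex, so the reconstruction is *depireg.

*depireg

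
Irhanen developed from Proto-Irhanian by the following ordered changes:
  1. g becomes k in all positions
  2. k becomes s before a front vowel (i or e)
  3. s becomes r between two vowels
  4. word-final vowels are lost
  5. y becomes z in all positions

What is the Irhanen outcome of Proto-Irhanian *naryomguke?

narzomkur

Irhanen: start from *naryomguke.
  rule 1 (unconditioned shift): naryomguke → naryomkuke
  rule 2 (palatalisation): naryomkuke → naryomkuse
  rule 3 (rhotacism): naryomkuse → naryomkure
  rule 4 (apocope): naryomkure → naryomkur
  rule 5 (unconditioned shift): naryomkur → narzomkur
  ⇒ Irhanen narzomkur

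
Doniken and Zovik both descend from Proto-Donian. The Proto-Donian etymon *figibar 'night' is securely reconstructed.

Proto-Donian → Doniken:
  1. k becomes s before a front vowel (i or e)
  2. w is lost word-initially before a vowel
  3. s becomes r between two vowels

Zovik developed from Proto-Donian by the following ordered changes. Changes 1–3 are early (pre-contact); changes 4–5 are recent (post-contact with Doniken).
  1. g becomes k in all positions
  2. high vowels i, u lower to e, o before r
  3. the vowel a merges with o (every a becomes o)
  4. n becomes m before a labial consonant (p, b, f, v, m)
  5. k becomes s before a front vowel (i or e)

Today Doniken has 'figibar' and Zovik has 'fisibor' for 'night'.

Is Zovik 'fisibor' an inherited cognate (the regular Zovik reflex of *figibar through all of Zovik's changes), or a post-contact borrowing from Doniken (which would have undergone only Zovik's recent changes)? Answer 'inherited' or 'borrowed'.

inherited

If inherited, *figibar would pass through all of Zovik's changes:
Zovik: *figibar > fikibar > fikibor > fisibor  (by unconditioned shift, vowel merger, palatalisation)
If borrowed from Doniken 'figibar' after the early changes, it would undergo only the recent ones:
  rule 4 (nasal place assimilation): no change (figibar)
  rule 5 (palatalisation): no change (figibar)
  ⇒ as a loan: figibar
Zovik 'fisibor' matches the inherited outcome exactly, so it is an inherited cognate, not a loan.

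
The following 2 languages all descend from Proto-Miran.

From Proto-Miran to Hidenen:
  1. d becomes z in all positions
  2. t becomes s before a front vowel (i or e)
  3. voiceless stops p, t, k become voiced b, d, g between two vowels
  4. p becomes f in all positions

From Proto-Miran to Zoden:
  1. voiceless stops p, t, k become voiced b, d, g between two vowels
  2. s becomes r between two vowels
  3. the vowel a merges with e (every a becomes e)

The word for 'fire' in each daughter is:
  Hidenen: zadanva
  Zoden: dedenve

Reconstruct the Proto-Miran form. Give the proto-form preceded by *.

*datanva

Position 7: Hidenen has a, Zoden has e. Hidenen preserves a here (none of its changes turn any other segment into a), so the proto-segment is *a.
Position 1: Hidenen has z, Zoden has d. Taking the neighbouring segments as reconstructed: Hidenen z could go back to *d or *z; Zoden d can only go back to *d — the one source consistent with every daughter is *d.
Continuing position by position gives *datanva; check it forward:
Hidenen: *datanva
  datanva → zatanva   [unconditioned shift]
  zatanva (rule 2 does not apply)
  zatanva → zadanva   [intervocalic voicing]
  zadanva (rule 4 does not apply)
  giving Hidenen zadanva.
Zoden: start from *datanva.
  rule 1 (intervocalic voicing): datanva → dadanva
  rule 2: no change — dadanva
  rule 3 (vowel merger): dadanva → dedenve
  ⇒ Zoden dedenve
Only *datanva yields all of Hidenen zadanva, Zoden dedenve.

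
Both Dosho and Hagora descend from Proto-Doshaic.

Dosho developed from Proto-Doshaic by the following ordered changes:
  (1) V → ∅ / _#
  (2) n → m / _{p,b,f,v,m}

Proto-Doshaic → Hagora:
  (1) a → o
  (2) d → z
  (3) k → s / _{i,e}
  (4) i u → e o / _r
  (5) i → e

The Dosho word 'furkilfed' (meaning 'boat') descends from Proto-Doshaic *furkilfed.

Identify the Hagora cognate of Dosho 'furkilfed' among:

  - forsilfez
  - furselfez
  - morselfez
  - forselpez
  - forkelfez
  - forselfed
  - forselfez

forselfez

Hagora: *furkilfed
  furkilfed (rule 1 does not apply)
  furkilfed → furkilfez   [unconditioned shift]
  furkilfez → fursilfez   [palatalisation]
  fursilfez → forsilfez   [pre-rhotic lowering]
  forsilfez → forselfez   [vowel merger]
  giving Hagora forselfez.
Among the options, 'forselfez' alone shows every Hagora change applied in order.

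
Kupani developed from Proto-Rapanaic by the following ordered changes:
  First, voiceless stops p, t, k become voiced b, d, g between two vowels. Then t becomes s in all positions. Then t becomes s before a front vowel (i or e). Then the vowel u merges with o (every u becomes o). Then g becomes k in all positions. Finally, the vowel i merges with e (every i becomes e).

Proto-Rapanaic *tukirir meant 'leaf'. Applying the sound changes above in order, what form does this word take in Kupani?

sokerer

Kupani: start from *tukirir.
  rule 1 (intervocalic voicing): tukirir → tugirir
  rule 2 (unconditioned shift): tugirir → sugirir
  rule 3: no change — sugirir
  rule 4 (vowel merger): sugirir → sogirir
  rule 5 (unconditioned shift): sogirir → sokirir
  rule 6 (vowel merger): sokirir → sokerer
  ⇒ Kupani sokerer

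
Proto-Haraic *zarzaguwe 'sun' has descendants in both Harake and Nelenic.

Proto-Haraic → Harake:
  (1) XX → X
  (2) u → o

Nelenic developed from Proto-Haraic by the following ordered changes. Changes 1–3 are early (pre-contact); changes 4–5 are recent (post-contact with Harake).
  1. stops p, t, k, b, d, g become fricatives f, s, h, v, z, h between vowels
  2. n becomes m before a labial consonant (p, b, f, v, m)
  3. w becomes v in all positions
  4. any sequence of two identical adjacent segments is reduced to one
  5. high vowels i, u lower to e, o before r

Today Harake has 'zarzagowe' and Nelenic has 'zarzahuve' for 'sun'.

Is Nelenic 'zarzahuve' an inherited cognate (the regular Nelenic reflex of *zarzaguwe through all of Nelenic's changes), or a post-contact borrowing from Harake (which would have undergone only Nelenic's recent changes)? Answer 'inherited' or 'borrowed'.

If inherited, *zarzaguwe would pass through all of Nelenic's changes:
Nelenic: start from *zarzaguwe.
  rule 1 (intervocalic lenition): zarzaguwe → zarzahuwe
  rule 2: no change — zarzahuwe
  rule 3 (unconditioned shift): zarzahuwe → zarzahuve
  rule 4: no change — zarzahuve
  rule 5: no change — zarzahuve
  ⇒ Nelenic zarzahuve
If borrowed from Harake 'zarzagowe' after the early changes, it would undergo only the recent ones:
  rule 4 (degemination): no change (zarzagowe)
  rule 5 (pre-rhotic lowering): no change (zarzagowe)
  ⇒ as a loan: zarzagowe
Nelenic 'zarzahuve' matches the inherited outcome exactly, so it is an inherited cognate, not a loan.

inherited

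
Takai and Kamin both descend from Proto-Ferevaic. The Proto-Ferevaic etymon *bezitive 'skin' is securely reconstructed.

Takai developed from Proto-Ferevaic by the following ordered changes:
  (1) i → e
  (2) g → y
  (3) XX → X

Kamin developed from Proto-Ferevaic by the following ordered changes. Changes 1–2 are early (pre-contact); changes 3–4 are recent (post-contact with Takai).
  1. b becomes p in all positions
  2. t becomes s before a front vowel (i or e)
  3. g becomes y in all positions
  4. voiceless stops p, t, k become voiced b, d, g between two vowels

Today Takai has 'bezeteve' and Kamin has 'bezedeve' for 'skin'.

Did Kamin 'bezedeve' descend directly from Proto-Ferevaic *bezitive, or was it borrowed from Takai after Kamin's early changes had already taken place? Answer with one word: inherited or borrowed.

If inherited, *bezitive would pass through all of Kamin's changes:
Kamin: start from *bezitive.
  rule 1 (unconditioned shift): bezitive → pezitive
  rule 2 (palatalisation): pezitive → pezisive
  rule 3: no change — pezisive
  rule 4: no change — pezisive
  ⇒ Kamin pezisive
If borrowed from Takai 'bezeteve' after the early changes, it would undergo only the recent ones:
  rule 3 (unconditioned shift): no change (bezeteve)
  rule 4 (intervocalic voicing): bezeteve → bezedeve
  ⇒ as a loan: bezedeve
Kamin 'bezedeve' matches the loan outcome 'bezedeve', not the inherited 'pezisive' — it skipped the early Kamin changes, so it was borrowed from Takai.

borrowed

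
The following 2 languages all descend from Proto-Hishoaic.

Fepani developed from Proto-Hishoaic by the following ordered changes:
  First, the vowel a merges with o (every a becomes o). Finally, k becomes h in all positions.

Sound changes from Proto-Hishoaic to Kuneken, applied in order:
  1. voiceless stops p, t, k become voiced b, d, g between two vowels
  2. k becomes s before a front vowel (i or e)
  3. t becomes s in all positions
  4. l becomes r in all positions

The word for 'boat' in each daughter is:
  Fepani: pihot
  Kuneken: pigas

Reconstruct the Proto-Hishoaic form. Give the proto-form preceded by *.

*pikat

Position 3: Fepani has h, Kuneken has g. Taking the neighbouring segments as reconstructed: Fepani h could go back to *k or *h; Kuneken g could go back to *k or *g — the one source consistent with every daughter is *k.
Position 4: Fepani has o, Kuneken has a. Kuneken preserves a here (none of its changes turn any other segment into a), so the proto-segment is *a.
Verify the candidate proto-form against each daughter:
Fepani: *pikat > pikot > pihot  (by vowel merger, unconditioned shift)
Kuneken: *pikat > pigat > pigas  (by intervocalic voicing, unconditioned shift)
No other proto-form is consistent with every reflex, so the reconstruction is *pikat.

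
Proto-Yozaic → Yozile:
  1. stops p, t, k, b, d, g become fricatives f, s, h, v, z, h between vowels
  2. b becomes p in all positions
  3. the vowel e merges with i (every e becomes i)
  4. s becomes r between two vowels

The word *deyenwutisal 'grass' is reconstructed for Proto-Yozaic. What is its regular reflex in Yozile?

Yozile: *deyenwutisal > deyenwusisal > diyinwusisal > diyinwuriral  (by intervocalic lenition, vowel merger, rhotacism)

diyinwuriral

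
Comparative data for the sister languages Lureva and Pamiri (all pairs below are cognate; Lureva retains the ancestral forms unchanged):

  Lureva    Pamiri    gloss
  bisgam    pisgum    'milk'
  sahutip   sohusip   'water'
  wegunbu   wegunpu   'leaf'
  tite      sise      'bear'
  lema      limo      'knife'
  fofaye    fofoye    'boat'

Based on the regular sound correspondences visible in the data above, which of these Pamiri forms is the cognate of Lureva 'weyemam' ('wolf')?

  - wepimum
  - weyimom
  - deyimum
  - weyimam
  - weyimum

weyimum

lema ~ limo — Lureva e corresponds to Pamiri i after a consonant, before a nasal.
bisgam ~ pisgum — Lureva a corresponds to Pamiri u after a consonant, before a nasal.
Applying these to Lureva 'weyemam':
  weyemam → weyimam   (e→i after a consonant, before a nasal)
  weyimam → weyimum   (a→u after a consonant, before a nasal)
So the Pamiri cognate is 'weyimum'.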